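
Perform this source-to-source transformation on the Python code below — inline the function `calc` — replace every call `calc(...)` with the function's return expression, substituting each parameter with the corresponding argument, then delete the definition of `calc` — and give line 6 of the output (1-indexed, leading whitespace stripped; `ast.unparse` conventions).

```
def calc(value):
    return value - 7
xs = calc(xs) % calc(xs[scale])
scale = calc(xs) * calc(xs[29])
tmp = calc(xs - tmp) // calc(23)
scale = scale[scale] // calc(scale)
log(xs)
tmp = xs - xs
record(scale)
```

Transformed code:
xs = (xs - 7) % (xs[scale] - 7)
scale = (xs - 7) * (xs[29] - 7)
tmp = (xs - tmp - 7) // (23 - 7)
scale = scale[scale] // (scale - 7)
log(xs)
tmp = xs - xs
record(scale)

tmp = xs - xs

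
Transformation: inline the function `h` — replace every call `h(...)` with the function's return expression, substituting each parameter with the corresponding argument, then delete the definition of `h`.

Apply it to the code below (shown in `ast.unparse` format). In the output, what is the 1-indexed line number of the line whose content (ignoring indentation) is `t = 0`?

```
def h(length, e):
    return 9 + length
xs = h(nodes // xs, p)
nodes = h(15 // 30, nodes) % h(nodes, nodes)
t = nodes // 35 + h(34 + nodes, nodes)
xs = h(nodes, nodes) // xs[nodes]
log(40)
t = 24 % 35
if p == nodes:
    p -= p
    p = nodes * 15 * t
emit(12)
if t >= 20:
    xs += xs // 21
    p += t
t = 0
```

Transformed code:
xs = 9 + nodes // xs
nodes = (9 + 15 // 30) % (9 + nodes)
t = nodes // 35 + (9 + (34 + nodes))
xs = (9 + nodes) // xs[nodes]
log(40)
t = 24 % 35
if p == nodes:
    p -= p
    p = nodes * 15 * t
emit(12)
if t >= 20:
    xs += xs // 21
    p += t
t = 0

14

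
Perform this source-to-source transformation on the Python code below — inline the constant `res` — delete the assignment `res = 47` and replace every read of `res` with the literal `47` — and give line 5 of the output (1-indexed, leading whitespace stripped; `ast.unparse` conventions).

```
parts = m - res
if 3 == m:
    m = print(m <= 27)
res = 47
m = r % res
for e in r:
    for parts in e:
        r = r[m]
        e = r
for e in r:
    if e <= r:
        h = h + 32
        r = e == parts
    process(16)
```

for e in r:

Transformed code:
parts = m - 47
if 3 == m:
    m = print(m <= 27)
m = r % 47
for e in r:
    for parts in e:
        r = r[m]
        e = r
for e in r:
    if e <= r:
        h = h + 32
        r = e == parts
    process(16)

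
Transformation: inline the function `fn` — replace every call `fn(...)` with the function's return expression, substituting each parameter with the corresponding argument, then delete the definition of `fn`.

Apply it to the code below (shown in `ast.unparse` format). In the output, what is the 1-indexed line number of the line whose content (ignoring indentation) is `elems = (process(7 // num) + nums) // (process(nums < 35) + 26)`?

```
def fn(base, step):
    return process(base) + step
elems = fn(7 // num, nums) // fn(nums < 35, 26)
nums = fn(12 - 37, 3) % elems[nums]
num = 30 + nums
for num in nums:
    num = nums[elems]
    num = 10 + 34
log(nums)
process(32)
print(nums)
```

Transformed code:
elems = (process(7 // num) + nums) // (process(nums < 35) + 26)
nums = (process(12 - 37) + 3) % elems[nums]
num = 30 + nums
for num in nums:
    num = nums[elems]
    num = 10 + 34
log(nums)
process(32)
print(nums)

1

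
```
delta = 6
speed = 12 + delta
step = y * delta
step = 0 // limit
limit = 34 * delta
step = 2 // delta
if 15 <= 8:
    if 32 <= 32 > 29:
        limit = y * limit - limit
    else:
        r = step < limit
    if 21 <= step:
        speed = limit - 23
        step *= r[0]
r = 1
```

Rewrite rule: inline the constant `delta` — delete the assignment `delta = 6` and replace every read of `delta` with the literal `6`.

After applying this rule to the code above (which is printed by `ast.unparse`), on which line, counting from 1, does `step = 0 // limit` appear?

3

Transformed code:
speed = 12 + 6
step = y * 6
step = 0 // limit
limit = 34 * 6
step = 2 // 6
if 15 <= 8:
    if 32 <= 32 > 29:
        limit = y * limit - limit
    else:
        r = step < limit
    if 21 <= step:
        speed = limit - 23
        step *= r[0]
r = 1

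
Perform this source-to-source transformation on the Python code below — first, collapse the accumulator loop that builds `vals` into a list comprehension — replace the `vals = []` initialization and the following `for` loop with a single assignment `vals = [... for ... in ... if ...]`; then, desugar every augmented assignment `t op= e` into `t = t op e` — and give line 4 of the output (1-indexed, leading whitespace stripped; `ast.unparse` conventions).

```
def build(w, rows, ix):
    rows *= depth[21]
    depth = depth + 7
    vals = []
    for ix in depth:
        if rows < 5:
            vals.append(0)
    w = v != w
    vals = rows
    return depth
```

Transformed code:
def build(w, rows, ix):
    rows = rows * depth[21]
    depth = depth + 7
    vals = [0 for ix in depth if rows < 5]
    w = v != w
    vals = rows
    return depth

vals = [0 for ix in depth if rows < 5]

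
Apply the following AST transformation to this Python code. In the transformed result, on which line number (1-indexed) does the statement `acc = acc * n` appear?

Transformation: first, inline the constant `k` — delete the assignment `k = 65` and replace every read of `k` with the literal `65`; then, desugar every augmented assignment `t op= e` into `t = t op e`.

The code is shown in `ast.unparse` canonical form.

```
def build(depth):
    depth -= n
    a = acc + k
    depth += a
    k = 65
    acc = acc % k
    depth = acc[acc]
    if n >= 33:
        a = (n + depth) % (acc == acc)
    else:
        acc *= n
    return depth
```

Transformed code:
def build(depth):
    depth = depth - n
    a = acc + 65
    depth = depth + a
    acc = acc % 65
    depth = acc[acc]
    if n >= 33:
        a = (n + depth) % (acc == acc)
    else:
        acc = acc * n
    return depth

10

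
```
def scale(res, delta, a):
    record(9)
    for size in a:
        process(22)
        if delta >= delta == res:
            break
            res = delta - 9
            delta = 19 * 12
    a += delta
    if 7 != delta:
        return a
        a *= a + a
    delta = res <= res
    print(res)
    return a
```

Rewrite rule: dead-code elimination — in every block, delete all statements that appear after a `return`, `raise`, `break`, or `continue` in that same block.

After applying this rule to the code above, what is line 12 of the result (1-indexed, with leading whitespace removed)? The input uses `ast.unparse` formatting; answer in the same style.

Transformed code:
def scale(res, delta, a):
    record(9)
    for size in a:
        process(22)
        if delta >= delta == res:
            break
    a += delta
    if 7 != delta:
        return a
    delta = res <= res
    print(res)
    return a

return a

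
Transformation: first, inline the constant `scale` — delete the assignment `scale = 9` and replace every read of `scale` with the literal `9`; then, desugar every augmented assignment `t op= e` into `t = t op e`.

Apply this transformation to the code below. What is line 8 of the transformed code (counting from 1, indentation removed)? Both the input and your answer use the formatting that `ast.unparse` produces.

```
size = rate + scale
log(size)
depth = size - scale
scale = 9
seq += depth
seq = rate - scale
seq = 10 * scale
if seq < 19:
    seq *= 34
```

Transformed code:
size = rate + 9
log(size)
depth = size - 9
seq = seq + depth
seq = rate - 9
seq = 10 * 9
if seq < 19:
    seq = seq * 34

seq = seq * 34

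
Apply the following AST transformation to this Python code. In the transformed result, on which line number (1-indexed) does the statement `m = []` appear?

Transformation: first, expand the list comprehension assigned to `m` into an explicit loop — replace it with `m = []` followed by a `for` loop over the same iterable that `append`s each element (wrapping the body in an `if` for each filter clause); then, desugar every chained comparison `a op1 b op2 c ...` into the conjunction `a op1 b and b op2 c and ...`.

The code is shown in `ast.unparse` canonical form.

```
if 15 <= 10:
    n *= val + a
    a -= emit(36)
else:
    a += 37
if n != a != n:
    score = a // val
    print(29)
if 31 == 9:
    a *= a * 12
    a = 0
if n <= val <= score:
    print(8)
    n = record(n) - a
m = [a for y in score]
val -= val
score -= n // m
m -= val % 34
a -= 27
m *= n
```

Transformed code:
if 15 <= 10:
    n *= val + a
    a -= emit(36)
else:
    a += 37
if n != a and a != n:
    score = a // val
    print(29)
if 31 == 9:
    a *= a * 12
    a = 0
if n <= val and val <= score:
    print(8)
    n = record(n) - a
m = []
for y in score:
    m.append(a)
val -= val
score -= n // m
m -= val % 34
a -= 27
m *= n

15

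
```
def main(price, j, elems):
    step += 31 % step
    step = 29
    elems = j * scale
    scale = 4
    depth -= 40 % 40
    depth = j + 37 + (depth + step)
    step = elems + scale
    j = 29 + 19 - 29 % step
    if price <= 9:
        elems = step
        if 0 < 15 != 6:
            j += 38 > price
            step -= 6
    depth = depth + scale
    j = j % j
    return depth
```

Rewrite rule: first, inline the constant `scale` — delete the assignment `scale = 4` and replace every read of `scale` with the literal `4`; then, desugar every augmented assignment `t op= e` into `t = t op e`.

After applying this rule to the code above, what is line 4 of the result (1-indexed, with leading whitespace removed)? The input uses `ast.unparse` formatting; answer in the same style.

elems = j * 4

Transformed code:
def main(price, j, elems):
    step = step + 31 % step
    step = 29
    elems = j * 4
    depth = depth - 40 % 40
    depth = j + 37 + (depth + step)
    step = elems + 4
    j = 29 + 19 - 29 % step
    if price <= 9:
        elems = step
        if 0 < 15 != 6:
            j = j + (38 > price)
            step = step - 6
    depth = depth + 4
    j = j % j
    return depth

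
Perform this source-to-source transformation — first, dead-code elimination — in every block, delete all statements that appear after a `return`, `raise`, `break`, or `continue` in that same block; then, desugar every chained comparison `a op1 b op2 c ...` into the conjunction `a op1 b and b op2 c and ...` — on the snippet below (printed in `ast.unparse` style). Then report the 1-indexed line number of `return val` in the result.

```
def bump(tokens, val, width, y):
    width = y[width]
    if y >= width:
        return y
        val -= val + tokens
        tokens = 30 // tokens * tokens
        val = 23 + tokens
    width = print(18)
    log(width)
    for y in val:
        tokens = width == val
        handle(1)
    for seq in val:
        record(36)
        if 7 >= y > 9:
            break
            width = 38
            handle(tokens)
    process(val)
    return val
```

Transformed code:
def bump(tokens, val, width, y):
    width = y[width]
    if y >= width:
        return y
    width = print(18)
    log(width)
    for y in val:
        tokens = width == val
        handle(1)
    for seq in val:
        record(36)
        if 7 >= y and y > 9:
            break
    process(val)
    return val

15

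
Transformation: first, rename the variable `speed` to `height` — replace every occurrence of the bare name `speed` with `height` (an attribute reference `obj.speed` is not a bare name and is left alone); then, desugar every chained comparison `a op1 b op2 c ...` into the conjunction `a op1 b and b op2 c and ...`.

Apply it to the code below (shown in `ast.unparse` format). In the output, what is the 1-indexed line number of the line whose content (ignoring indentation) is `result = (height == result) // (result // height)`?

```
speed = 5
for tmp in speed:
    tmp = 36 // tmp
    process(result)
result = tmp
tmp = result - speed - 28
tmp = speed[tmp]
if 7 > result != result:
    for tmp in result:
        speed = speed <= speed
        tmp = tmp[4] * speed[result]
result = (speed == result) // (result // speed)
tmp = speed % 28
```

12

Transformed code:
height = 5
for tmp in height:
    tmp = 36 // tmp
    process(result)
result = tmp
tmp = result - height - 28
tmp = height[tmp]
if 7 > result and result != result:
    for tmp in result:
        height = height <= height
        tmp = tmp[4] * height[result]
result = (height == result) // (result // height)
tmp = height % 28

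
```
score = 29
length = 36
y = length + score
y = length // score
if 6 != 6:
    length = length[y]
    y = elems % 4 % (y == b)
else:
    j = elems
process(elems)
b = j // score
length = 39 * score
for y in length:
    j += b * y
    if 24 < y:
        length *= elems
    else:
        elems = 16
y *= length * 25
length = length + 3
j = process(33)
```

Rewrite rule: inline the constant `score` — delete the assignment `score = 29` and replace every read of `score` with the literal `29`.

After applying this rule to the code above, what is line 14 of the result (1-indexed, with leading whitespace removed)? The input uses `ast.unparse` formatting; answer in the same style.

Transformed code:
length = 36
y = length + 29
y = length // 29
if 6 != 6:
    length = length[y]
    y = elems % 4 % (y == b)
else:
    j = elems
process(elems)
b = j // 29
length = 39 * 29
for y in length:
    j += b * y
    if 24 < y:
        length *= elems
    else:
        elems = 16
y *= length * 25
length = length + 3
j = process(33)

if 24 < y:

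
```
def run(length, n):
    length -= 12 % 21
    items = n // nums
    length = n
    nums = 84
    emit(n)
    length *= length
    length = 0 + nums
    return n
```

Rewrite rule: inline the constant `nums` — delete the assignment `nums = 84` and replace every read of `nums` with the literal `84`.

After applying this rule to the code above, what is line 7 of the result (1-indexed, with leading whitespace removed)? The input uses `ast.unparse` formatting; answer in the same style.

Transformed code:
def run(length, n):
    length -= 12 % 21
    items = n // 84
    length = n
    emit(n)
    length *= length
    length = 0 + 84
    return n

length = 0 + 84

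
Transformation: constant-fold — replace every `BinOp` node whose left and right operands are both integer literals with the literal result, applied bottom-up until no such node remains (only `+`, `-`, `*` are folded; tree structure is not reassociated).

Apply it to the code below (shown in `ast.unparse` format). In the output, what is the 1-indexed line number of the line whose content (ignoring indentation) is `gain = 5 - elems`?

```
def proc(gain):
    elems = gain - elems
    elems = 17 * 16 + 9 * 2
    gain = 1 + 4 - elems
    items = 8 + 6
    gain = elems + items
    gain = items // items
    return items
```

Transformed code:
def proc(gain):
    elems = gain - elems
    elems = 290
    gain = 5 - elems
    items = 14
    gain = elems + items
    gain = items // items
    return items

4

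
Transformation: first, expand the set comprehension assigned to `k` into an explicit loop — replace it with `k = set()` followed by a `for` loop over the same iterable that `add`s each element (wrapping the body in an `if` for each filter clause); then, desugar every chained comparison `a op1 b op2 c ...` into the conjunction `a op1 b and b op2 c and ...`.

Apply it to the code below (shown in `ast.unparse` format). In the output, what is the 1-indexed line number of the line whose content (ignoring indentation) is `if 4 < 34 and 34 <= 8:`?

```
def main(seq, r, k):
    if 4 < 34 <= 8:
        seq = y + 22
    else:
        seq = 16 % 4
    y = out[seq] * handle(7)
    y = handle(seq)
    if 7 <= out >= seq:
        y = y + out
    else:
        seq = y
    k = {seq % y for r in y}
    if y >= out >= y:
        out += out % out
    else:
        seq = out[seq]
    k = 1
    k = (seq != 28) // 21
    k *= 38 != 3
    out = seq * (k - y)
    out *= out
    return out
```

Transformed code:
def main(seq, r, k):
    if 4 < 34 and 34 <= 8:
        seq = y + 22
    else:
        seq = 16 % 4
    y = out[seq] * handle(7)
    y = handle(seq)
    if 7 <= out and out >= seq:
        y = y + out
    else:
        seq = y
    k = set()
    for r in y:
        k.add(seq % y)
    if y >= out and out >= y:
        out += out % out
    else:
        seq = out[seq]
    k = 1
    k = (seq != 28) // 21
    k *= 38 != 3
    out = seq * (k - y)
    out *= out
    return out

2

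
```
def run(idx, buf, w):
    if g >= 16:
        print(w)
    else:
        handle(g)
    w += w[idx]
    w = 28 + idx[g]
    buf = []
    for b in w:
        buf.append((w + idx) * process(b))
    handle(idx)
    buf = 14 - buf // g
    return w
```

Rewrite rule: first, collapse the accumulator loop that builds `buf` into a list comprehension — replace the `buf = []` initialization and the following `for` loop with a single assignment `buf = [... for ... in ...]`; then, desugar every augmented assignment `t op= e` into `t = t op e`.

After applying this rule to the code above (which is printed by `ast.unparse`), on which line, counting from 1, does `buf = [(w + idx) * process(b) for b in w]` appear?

8

Transformed code:
def run(idx, buf, w):
    if g >= 16:
        print(w)
    else:
        handle(g)
    w = w + w[idx]
    w = 28 + idx[g]
    buf = [(w + idx) * process(b) for b in w]
    handle(idx)
    buf = 14 - buf // g
    return w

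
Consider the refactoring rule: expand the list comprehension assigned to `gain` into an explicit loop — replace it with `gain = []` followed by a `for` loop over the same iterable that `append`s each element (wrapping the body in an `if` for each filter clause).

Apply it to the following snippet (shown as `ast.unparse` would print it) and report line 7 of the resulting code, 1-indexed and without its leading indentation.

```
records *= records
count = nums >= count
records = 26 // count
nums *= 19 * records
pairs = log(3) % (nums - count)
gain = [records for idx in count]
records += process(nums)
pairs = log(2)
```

Transformed code:
records *= records
count = nums >= count
records = 26 // count
nums *= 19 * records
pairs = log(3) % (nums - count)
gain = []
for idx in count:
    gain.append(records)
records += process(nums)
pairs = log(2)

for idx in count:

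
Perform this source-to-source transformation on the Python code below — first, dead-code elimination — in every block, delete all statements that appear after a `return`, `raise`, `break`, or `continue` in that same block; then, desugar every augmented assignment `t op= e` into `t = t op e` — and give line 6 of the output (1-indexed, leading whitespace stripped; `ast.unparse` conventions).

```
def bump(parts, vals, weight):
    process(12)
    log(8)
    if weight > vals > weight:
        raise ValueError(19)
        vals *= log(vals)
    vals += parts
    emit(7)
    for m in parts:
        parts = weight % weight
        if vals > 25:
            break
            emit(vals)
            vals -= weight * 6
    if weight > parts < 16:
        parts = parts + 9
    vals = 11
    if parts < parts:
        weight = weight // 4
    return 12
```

vals = vals + parts

Transformed code:
def bump(parts, vals, weight):
    process(12)
    log(8)
    if weight > vals > weight:
        raise ValueError(19)
    vals = vals + parts
    emit(7)
    for m in parts:
        parts = weight % weight
        if vals > 25:
            break
    if weight > parts < 16:
        parts = parts + 9
    vals = 11
    if parts < parts:
        weight = weight // 4
    return 12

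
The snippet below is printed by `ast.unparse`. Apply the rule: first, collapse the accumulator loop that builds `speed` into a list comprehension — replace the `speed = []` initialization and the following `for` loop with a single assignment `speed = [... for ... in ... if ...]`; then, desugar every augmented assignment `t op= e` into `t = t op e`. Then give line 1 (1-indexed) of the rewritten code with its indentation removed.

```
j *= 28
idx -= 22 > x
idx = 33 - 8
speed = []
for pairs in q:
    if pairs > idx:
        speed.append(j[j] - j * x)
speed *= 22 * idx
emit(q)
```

j = j * 28

Transformed code:
j = j * 28
idx = idx - (22 > x)
idx = 33 - 8
speed = [j[j] - j * x for pairs in q if pairs > idx]
speed = speed * (22 * idx)
emit(q)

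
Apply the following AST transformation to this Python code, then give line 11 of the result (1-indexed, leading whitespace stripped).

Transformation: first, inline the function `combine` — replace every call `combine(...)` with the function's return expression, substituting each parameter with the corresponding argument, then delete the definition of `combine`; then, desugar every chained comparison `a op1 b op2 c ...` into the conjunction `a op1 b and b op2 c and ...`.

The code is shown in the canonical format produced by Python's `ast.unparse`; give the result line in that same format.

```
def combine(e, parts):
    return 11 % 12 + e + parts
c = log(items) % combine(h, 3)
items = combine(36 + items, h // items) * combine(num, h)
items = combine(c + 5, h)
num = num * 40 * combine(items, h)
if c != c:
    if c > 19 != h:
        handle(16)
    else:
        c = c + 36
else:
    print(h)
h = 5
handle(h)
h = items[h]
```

Transformed code:
c = log(items) % (11 % 12 + h + 3)
items = (11 % 12 + (36 + items) + h // items) * (11 % 12 + num + h)
items = 11 % 12 + (c + 5) + h
num = num * 40 * (11 % 12 + items + h)
if c != c:
    if c > 19 and 19 != h:
        handle(16)
    else:
        c = c + 36
else:
    print(h)
h = 5
handle(h)
h = items[h]

print(h)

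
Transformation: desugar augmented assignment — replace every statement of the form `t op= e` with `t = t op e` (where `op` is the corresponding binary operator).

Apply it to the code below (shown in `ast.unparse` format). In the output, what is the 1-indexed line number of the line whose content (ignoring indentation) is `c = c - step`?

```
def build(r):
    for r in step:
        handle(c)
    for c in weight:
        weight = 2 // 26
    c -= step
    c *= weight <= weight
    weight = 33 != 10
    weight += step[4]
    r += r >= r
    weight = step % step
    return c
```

6

Transformed code:
def build(r):
    for r in step:
        handle(c)
    for c in weight:
        weight = 2 // 26
    c = c - step
    c = c * (weight <= weight)
    weight = 33 != 10
    weight = weight + step[4]
    r = r + (r >= r)
    weight = step % step
    return c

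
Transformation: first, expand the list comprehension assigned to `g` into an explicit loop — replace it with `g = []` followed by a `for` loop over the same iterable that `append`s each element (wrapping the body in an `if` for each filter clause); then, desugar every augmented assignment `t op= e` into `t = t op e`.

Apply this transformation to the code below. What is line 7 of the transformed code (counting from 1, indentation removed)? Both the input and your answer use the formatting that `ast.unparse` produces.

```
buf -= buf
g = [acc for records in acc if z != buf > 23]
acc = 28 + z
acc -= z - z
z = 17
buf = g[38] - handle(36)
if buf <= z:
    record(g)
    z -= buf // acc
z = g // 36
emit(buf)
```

Transformed code:
buf = buf - buf
g = []
for records in acc:
    if z != buf > 23:
        g.append(acc)
acc = 28 + z
acc = acc - (z - z)
z = 17
buf = g[38] - handle(36)
if buf <= z:
    record(g)
    z = z - buf // acc
z = g // 36
emit(buf)

acc = acc - (z - z)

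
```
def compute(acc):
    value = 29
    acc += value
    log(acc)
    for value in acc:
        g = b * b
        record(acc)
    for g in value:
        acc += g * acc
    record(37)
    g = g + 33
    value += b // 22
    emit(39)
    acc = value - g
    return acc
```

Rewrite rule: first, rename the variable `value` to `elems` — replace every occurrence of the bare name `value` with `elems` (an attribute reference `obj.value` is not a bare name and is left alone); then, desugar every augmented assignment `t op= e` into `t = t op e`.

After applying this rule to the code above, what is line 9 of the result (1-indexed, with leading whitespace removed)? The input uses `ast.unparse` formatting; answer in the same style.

acc = acc + g * acc

Transformed code:
def compute(acc):
    elems = 29
    acc = acc + elems
    log(acc)
    for elems in acc:
        g = b * b
        record(acc)
    for g in elems:
        acc = acc + g * acc
    record(37)
    g = g + 33
    elems = elems + b // 22
    emit(39)
    acc = elems - g
    return acc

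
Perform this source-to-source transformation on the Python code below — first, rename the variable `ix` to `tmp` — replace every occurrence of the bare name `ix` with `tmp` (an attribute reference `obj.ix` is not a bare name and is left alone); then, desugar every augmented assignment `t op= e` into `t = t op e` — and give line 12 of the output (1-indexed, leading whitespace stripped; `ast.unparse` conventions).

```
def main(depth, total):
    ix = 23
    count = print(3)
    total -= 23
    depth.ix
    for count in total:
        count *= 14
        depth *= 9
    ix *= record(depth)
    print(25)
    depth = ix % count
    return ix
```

return tmp

Transformed code:
def main(depth, total):
    tmp = 23
    count = print(3)
    total = total - 23
    depth.ix
    for count in total:
        count = count * 14
        depth = depth * 9
    tmp = tmp * record(depth)
    print(25)
    depth = tmp % count
    return tmp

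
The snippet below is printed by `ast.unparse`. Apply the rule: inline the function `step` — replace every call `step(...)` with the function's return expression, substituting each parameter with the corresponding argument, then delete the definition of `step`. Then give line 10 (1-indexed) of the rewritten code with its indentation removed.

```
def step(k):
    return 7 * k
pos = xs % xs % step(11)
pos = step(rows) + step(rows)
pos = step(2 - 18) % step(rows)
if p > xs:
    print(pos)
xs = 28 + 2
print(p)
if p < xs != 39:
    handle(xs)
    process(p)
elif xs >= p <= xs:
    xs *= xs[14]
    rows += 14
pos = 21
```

Transformed code:
pos = xs % xs % (7 * 11)
pos = 7 * rows + 7 * rows
pos = 7 * (2 - 18) % (7 * rows)
if p > xs:
    print(pos)
xs = 28 + 2
print(p)
if p < xs != 39:
    handle(xs)
    process(p)
elif xs >= p <= xs:
    xs *= xs[14]
    rows += 14
pos = 21

process(p)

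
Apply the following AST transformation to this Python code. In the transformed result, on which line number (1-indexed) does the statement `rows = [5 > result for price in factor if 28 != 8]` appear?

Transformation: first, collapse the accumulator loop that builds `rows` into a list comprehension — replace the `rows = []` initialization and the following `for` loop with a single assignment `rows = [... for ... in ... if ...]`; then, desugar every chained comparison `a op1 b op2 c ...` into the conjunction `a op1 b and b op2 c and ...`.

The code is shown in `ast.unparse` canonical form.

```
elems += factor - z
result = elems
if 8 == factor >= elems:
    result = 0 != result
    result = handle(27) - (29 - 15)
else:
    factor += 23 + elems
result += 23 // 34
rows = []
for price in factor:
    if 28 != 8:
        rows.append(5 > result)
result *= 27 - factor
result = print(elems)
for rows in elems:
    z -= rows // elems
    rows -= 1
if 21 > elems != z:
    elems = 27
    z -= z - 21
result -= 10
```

Transformed code:
elems += factor - z
result = elems
if 8 == factor and factor >= elems:
    result = 0 != result
    result = handle(27) - (29 - 15)
else:
    factor += 23 + elems
result += 23 // 34
rows = [5 > result for price in factor if 28 != 8]
result *= 27 - factor
result = print(elems)
for rows in elems:
    z -= rows // elems
    rows -= 1
if 21 > elems and elems != z:
    elems = 27
    z -= z - 21
result -= 10

9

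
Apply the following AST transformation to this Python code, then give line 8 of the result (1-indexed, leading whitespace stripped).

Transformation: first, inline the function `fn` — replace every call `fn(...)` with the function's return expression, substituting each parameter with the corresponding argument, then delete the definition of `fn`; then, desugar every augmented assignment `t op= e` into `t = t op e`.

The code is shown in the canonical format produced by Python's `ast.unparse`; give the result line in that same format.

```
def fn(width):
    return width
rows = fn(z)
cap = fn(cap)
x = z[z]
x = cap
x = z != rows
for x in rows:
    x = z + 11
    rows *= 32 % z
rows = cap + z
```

Transformed code:
rows = z
cap = cap
x = z[z]
x = cap
x = z != rows
for x in rows:
    x = z + 11
    rows = rows * (32 % z)
rows = cap + z

rows = rows * (32 % z)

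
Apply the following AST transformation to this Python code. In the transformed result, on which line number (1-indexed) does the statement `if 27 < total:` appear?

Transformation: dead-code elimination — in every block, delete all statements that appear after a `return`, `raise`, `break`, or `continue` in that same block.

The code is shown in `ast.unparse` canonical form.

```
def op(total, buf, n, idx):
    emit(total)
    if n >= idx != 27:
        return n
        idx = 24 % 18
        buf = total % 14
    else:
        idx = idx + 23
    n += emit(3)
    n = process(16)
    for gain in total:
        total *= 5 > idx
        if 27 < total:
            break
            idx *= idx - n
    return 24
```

11

Transformed code:
def op(total, buf, n, idx):
    emit(total)
    if n >= idx != 27:
        return n
    else:
        idx = idx + 23
    n += emit(3)
    n = process(16)
    for gain in total:
        total *= 5 > idx
        if 27 < total:
            break
    return 24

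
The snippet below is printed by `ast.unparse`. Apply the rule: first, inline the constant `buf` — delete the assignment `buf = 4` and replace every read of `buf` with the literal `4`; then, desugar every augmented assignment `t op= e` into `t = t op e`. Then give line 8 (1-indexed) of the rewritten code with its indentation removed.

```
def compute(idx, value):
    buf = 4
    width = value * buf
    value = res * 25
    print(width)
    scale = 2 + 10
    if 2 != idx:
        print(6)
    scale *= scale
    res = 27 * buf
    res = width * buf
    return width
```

scale = scale * scale

Transformed code:
def compute(idx, value):
    width = value * 4
    value = res * 25
    print(width)
    scale = 2 + 10
    if 2 != idx:
        print(6)
    scale = scale * scale
    res = 27 * 4
    res = width * 4
    return width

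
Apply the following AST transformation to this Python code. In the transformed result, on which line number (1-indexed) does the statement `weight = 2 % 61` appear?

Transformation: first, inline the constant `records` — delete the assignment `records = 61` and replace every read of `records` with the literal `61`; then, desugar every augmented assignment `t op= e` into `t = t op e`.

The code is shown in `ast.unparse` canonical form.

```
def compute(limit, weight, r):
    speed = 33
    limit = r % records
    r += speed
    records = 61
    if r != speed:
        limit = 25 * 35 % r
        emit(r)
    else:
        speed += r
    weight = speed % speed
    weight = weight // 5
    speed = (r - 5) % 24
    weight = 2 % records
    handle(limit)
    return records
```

13

Transformed code:
def compute(limit, weight, r):
    speed = 33
    limit = r % 61
    r = r + speed
    if r != speed:
        limit = 25 * 35 % r
        emit(r)
    else:
        speed = speed + r
    weight = speed % speed
    weight = weight // 5
    speed = (r - 5) % 24
    weight = 2 % 61
    handle(limit)
    return 61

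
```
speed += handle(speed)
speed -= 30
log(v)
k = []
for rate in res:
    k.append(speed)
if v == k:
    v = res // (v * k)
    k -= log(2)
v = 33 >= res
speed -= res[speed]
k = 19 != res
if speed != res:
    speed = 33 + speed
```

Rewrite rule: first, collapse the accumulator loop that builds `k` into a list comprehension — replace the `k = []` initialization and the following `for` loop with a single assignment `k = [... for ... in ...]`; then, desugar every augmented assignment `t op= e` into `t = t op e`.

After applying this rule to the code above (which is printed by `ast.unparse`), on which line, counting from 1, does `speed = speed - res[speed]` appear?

9

Transformed code:
speed = speed + handle(speed)
speed = speed - 30
log(v)
k = [speed for rate in res]
if v == k:
    v = res // (v * k)
    k = k - log(2)
v = 33 >= res
speed = speed - res[speed]
k = 19 != res
if speed != res:
    speed = 33 + speed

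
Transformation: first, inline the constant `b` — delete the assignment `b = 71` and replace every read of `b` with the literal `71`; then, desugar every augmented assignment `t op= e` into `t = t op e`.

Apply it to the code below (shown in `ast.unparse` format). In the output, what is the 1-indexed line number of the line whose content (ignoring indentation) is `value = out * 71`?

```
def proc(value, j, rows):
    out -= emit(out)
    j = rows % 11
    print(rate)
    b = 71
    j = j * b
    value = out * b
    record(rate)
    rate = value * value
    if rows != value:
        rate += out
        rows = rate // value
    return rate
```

Transformed code:
def proc(value, j, rows):
    out = out - emit(out)
    j = rows % 11
    print(rate)
    j = j * 71
    value = out * 71
    record(rate)
    rate = value * value
    if rows != value:
        rate = rate + out
        rows = rate // value
    return rate

6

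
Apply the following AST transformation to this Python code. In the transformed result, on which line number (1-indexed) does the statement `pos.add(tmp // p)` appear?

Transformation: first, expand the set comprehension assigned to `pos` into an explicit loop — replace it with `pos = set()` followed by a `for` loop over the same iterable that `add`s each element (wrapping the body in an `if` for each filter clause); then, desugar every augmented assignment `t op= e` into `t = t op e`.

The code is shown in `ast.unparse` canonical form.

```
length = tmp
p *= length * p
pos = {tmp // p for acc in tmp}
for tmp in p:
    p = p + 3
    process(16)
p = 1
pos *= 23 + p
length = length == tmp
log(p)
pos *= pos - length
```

Transformed code:
length = tmp
p = p * (length * p)
pos = set()
for acc in tmp:
    pos.add(tmp // p)
for tmp in p:
    p = p + 3
    process(16)
p = 1
pos = pos * (23 + p)
length = length == tmp
log(p)
pos = pos * (pos - length)

5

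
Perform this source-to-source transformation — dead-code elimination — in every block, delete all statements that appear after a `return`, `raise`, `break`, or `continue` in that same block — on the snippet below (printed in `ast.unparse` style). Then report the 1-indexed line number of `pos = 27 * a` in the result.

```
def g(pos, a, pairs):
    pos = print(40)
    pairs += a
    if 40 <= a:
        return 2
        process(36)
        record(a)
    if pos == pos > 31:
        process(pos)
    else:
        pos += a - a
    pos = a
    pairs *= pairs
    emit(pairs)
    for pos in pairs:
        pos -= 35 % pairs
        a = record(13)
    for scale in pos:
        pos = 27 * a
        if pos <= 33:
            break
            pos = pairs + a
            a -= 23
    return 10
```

17

Transformed code:
def g(pos, a, pairs):
    pos = print(40)
    pairs += a
    if 40 <= a:
        return 2
    if pos == pos > 31:
        process(pos)
    else:
        pos += a - a
    pos = a
    pairs *= pairs
    emit(pairs)
    for pos in pairs:
        pos -= 35 % pairs
        a = record(13)
    for scale in pos:
        pos = 27 * a
        if pos <= 33:
            break
    return 10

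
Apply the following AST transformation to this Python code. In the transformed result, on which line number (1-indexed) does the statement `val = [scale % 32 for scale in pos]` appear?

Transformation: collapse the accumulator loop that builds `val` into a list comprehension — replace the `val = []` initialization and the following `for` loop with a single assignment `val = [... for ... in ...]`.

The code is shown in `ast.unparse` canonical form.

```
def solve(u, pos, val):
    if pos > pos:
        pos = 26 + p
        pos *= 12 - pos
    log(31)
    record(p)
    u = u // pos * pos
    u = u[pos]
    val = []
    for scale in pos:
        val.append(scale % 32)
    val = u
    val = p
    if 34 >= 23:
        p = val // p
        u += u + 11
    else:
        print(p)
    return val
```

Transformed code:
def solve(u, pos, val):
    if pos > pos:
        pos = 26 + p
        pos *= 12 - pos
    log(31)
    record(p)
    u = u // pos * pos
    u = u[pos]
    val = [scale % 32 for scale in pos]
    val = u
    val = p
    if 34 >= 23:
        p = val // p
        u += u + 11
    else:
        print(p)
    return val

9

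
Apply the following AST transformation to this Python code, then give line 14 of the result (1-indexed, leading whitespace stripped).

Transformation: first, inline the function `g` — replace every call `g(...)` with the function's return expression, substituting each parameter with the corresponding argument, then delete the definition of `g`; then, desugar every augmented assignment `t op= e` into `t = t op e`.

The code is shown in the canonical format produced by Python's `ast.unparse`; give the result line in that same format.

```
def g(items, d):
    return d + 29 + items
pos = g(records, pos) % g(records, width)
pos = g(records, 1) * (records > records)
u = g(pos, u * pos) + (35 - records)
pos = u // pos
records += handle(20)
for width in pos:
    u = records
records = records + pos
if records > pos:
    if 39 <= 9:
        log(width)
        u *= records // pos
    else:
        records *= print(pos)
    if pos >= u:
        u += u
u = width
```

Transformed code:
pos = (pos + 29 + records) % (width + 29 + records)
pos = (1 + 29 + records) * (records > records)
u = u * pos + 29 + pos + (35 - records)
pos = u // pos
records = records + handle(20)
for width in pos:
    u = records
records = records + pos
if records > pos:
    if 39 <= 9:
        log(width)
        u = u * (records // pos)
    else:
        records = records * print(pos)
    if pos >= u:
        u = u + u
u = width

records = records * print(pos)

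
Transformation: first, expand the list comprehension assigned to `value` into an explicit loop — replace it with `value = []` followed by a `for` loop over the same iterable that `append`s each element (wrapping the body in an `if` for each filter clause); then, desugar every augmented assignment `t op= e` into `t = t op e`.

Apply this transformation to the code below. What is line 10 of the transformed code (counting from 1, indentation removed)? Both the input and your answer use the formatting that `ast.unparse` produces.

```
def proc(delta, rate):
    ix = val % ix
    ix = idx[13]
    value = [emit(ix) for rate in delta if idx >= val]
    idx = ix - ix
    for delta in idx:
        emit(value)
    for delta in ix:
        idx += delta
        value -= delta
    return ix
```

emit(value)

Transformed code:
def proc(delta, rate):
    ix = val % ix
    ix = idx[13]
    value = []
    for rate in delta:
        if idx >= val:
            value.append(emit(ix))
    idx = ix - ix
    for delta in idx:
        emit(value)
    for delta in ix:
        idx = idx + delta
        value = value - delta
    return ix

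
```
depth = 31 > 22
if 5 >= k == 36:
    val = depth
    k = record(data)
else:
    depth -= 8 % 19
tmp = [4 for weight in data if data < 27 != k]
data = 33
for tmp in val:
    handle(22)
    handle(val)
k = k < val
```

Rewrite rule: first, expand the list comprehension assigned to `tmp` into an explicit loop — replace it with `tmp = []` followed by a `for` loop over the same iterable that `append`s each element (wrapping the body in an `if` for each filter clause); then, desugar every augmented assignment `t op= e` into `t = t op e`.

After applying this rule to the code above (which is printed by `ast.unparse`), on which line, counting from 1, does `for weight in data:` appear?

8

Transformed code:
depth = 31 > 22
if 5 >= k == 36:
    val = depth
    k = record(data)
else:
    depth = depth - 8 % 19
tmp = []
for weight in data:
    if data < 27 != k:
        tmp.append(4)
data = 33
for tmp in val:
    handle(22)
    handle(val)
k = k < val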